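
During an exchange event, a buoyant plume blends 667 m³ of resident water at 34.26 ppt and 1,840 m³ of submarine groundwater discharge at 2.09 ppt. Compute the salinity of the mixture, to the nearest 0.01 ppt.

10.65 ppt

By conservation of dissolved salt,
salt = 667×34.26 + 1,840×2.09 = 22,851.42 + 3,845.6 = 26,697.02
volume = 667 + 1,840 = 2,507 m³
S = 26,697.02 / 2,507 = 10.649 ppt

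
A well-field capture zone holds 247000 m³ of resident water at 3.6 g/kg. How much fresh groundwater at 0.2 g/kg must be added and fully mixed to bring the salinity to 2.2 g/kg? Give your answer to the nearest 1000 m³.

173000 m³

Salt balance: 247,000×3.6 + V×0.2 = (247,000+V)×2.2
889,200 + 0.2V = 543,400 + 2.2V
345,800 = 2V
V = 172,900 m³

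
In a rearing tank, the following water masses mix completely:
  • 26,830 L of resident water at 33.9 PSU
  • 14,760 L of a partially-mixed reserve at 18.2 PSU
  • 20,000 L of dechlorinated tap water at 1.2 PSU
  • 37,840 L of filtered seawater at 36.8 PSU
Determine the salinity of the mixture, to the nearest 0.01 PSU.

26.10 PSU

Weighted by volume,
salt = 26,830×33.9 + 14,760×18.2 + 20,000×1.2 + 37,840×36.8 = 909,537 + 268,632 + 24,000 + 1,392,512 = 2,594,681
volume = 26,830 + 14,760 + 20,000 + 37,840 = 99,430 L
S = 2,594,681 / 99,430 = 26.0956 PSU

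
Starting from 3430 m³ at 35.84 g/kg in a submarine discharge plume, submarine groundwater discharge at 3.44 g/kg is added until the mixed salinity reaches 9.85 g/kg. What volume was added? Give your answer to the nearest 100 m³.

13900 m³

Salt balance: 3,430×35.84 + V×3.44 = (3,430+V)×9.85
122,931.2 + 3.44V = 33,785.5 + 9.85V
89,145.7 = 6.41V
V = 13,907.29 m³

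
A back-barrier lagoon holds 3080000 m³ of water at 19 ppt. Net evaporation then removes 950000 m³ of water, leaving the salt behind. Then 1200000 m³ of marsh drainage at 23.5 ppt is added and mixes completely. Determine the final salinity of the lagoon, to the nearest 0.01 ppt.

After evaporation: salt = 3,080,000×19 = 58,520,000; volume = 3,080,000 − 950,000 = 2,130,000 m³
After mixing: salt = 58,520,000 + 1,200,000×23.5 = 86,720,000; volume = 2,130,000 + 1,200,000 = 3,330,000 m³
S = 86,720,000 / 3,330,000 = 26.042 ppt

26.04 ppt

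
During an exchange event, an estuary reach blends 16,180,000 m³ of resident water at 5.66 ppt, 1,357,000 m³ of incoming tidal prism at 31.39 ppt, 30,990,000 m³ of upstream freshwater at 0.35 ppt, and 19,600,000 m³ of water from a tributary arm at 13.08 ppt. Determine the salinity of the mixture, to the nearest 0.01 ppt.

Conserving salt mass:
salt = 16,180,000×5.66 + 1,357,000×31.39 + 30,990,000×0.35 + 19,600,000×13.08 = 91,578,800 + 42,596,230 + 10,846,500 + 256,368,000 = 401,389,530
volume = 16,180,000 + 1,357,000 + 30,990,000 + 19,600,000 = 68,127,000 m³
S = 401,389,530 / 68,127,000 = 5.8918 ppt

5.89 ppt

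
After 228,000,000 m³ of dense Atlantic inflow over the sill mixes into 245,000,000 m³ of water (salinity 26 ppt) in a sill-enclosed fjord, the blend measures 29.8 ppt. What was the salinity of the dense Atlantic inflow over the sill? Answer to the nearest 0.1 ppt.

Salt balance: 245,000,000×26 + 228,000,000×S = 473,000,000×29.8
6,370,000,000 + 228,000,000·S = 14,095,400,000
S = (14,095,400,000 − 6,370,000,000) / 228,000,000 = 33.8833 ppt

33.9 ppt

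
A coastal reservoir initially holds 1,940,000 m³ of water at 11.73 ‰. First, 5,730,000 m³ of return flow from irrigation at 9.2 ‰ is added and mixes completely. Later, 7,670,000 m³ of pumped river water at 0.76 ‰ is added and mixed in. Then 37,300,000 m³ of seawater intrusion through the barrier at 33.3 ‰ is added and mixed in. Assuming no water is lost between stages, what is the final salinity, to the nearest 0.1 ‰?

25.1 ‰

Weighted by volume,
Initial salt = 1,940,000×11.73 = 22,756,200
After stage 1: salt = 22,756,200 + 5,730,000×9.2 = 75,472,200; volume = 7,670,000 m³; S = 9.84 ‰
After stage 2: salt = 75,472,200 + 7,670,000×0.76 = 81,301,400; volume = 15,340,000 m³; S = 5.3 ‰
After stage 3: salt = 81,301,400 + 37,300,000×33.3 = 1,323,391,400; volume = 52,640,000 m³
S = 1,323,391,400 / 52,640,000 = 25.1404 ‰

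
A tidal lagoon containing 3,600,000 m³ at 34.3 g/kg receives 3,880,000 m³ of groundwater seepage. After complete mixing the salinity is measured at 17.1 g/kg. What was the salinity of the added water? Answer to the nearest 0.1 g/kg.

Salt balance: 3,600,000×34.3 + 3,880,000×S = 7,480,000×17.1
123,480,000 + 3,880,000·S = 127,908,000
S = (127,908,000 − 123,480,000) / 3,880,000 = 1.1412 g/kg

1.1 g/kg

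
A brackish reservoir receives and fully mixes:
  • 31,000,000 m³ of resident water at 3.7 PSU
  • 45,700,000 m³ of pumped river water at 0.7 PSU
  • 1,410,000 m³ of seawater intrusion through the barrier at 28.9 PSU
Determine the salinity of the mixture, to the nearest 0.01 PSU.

Salt balance:
salt = 31,000,000×3.7 + 45,700,000×0.7 + 1,410,000×28.9 = 114,700,000 + 31,990,000 + 40,749,000 = 187,439,000
volume = 31,000,000 + 45,700,000 + 1,410,000 = 78,110,000 m³
S = 187,439,000 / 78,110,000 = 2.3997 PSU

2.40 PSU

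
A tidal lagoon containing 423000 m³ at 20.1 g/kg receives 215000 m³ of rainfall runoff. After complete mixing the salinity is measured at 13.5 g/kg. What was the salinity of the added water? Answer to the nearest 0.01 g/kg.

Salt balance: 423,000×20.1 + 215,000×S = 638,000×13.5
8,502,300 + 215,000·S = 8,613,000
S = (8,613,000 − 8,502,300) / 215,000 = 0.5149 g/kg

0.51 g/kg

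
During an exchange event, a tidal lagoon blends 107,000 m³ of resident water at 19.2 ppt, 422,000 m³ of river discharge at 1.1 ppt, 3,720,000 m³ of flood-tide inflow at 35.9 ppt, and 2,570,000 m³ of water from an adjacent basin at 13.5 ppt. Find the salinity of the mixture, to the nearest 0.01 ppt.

25.04 ppt

Conserving salt mass:
salt = 107,000×19.2 + 422,000×1.1 + 3,720,000×35.9 + 2,570,000×13.5 = 2,054,400 + 464,200 + 133,548,000 + 34,695,000 = 170,761,600
volume = 107,000 + 422,000 + 3,720,000 + 2,570,000 = 6,819,000 m³
S = 170,761,600 / 6,819,000 = 25.042 ppt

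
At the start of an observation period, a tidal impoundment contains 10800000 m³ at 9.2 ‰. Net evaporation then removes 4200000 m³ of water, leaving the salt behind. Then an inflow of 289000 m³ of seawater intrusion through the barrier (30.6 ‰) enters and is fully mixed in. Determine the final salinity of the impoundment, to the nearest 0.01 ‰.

After evaporation: salt = 10,800,000×9.2 = 99,360,000; volume = 10,800,000 − 4,200,000 = 6,600,000 m³
After mixing: salt = 99,360,000 + 289,000×30.6 = 108,203,400; volume = 6,600,000 + 289,000 = 6,889,000 m³
S = 108,203,400 / 6,889,000 = 15.7067 ‰

15.71 ‰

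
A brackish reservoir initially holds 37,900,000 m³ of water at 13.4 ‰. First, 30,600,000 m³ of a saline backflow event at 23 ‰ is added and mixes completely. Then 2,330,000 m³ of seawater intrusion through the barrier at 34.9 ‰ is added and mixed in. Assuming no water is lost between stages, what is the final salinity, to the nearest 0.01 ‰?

Weighted by volume,
Initial salt = 37,900,000×13.4 = 507,860,000
After stage 1: salt = 507,860,000 + 30,600,000×23 = 1,211,660,000; volume = 68,500,000 m³; S = 17.688 ‰
After stage 2: salt = 1,211,660,000 + 2,330,000×34.9 = 1,292,977,000; volume = 70,830,000 m³
S = 1,292,977,000 / 70,830,000 = 18.2547 ‰

18.25 ‰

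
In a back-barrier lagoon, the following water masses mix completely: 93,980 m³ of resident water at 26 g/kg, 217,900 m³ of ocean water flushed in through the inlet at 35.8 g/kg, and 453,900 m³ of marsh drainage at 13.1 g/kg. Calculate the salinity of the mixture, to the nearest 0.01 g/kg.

Mass of salt is conserved:
salt = 93,980×26 + 217,900×35.8 + 453,900×13.1 = 2,443,480 + 7,800,820 + 5,946,090 = 16,190,390
volume = 93,980 + 217,900 + 453,900 = 765,780 m³
S = 16,190,390 / 765,780 = 21.1424 g/kg

21.14 g/kg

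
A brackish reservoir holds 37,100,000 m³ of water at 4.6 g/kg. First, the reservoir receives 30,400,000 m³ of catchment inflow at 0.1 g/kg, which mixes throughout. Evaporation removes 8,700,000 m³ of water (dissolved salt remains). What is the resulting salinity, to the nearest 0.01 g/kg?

2.95 g/kg

After mixing: salt = 37,100,000×4.6 + 30,400,000×0.1 = 173,700,000; volume = 67,500,000 m³
After evaporation: salt unchanged = 173,700,000; volume = 67,500,000 − 8,700,000 = 58,800,000 m³
S = 173,700,000 / 58,800,000 = 2.9541 g/kg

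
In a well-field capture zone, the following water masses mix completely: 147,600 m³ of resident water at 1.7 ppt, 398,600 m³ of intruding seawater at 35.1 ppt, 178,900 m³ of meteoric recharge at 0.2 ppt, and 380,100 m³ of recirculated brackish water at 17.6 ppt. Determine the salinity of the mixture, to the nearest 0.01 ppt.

18.97 ppt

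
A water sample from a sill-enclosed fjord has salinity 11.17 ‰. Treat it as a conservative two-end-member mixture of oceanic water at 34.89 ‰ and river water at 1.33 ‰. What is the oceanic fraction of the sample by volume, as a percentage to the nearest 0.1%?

29.3%

Let g be the oceanic fraction. Salt balance per unit volume:
g×34.89 + (1−g)×1.33 = 11.17
g = (11.17 − 1.33) / (34.89 − 1.33) = 9.84/33.56 = 0.2932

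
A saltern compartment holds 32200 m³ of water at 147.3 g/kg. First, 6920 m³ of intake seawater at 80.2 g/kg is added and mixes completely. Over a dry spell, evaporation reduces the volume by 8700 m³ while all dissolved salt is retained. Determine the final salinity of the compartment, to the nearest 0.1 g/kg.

After mixing: salt = 32,200×147.3 + 6,920×80.2 = 5,298,044; volume = 39,120 m³
After evaporation: salt unchanged = 5,298,044; volume = 39,120 − 8,700 = 30,420 m³
S = 5,298,044 / 30,420 = 174.1632 g/kg

174.2 g/kg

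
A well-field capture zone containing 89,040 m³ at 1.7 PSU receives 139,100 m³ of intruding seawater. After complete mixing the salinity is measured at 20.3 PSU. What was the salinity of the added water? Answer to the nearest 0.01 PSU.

Salt balance: 89,040×1.7 + 139,100×S = 228,140×20.3
151,368 + 139,100·S = 4,631,242
S = (4,631,242 − 151,368) / 139,100 = 32.2061 PSU

32.21 PSU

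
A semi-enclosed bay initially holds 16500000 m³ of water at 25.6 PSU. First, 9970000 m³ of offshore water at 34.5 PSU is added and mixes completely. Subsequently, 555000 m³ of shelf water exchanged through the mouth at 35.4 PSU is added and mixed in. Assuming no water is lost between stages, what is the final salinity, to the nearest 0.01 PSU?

Salt balance:
Initial salt = 16,500,000×25.6 = 422,400,000
After stage 1: salt = 422,400,000 + 9,970,000×34.5 = 766,365,000; volume = 26,470,000 m³; S = 28.952 PSU
After stage 2: salt = 766,365,000 + 555,000×35.4 = 786,012,000; volume = 27,025,000 m³
S = 786,012,000 / 27,025,000 = 29.0846 PSU

29.08 PSU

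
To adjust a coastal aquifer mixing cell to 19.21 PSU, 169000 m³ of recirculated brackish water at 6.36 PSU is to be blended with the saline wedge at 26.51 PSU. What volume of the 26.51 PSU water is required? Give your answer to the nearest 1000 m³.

297000 m³

Salt balance: 169,000×6.36 + V×26.51 = (169,000+V)×19.21
1,074,840 + 26.51V = 3,246,490 + 19.21V
2,171,650 = 7.3V
V = 297,486.3 m³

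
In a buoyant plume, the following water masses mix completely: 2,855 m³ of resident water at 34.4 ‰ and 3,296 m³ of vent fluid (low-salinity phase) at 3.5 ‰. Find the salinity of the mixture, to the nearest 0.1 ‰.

17.8 ‰

By conservation of dissolved salt,
salt = 2,855×34.4 + 3,296×3.5 = 98,212 + 11,536 = 109,748
volume = 2,855 + 3,296 = 6,151 m³
S = 109,748 / 6,151 = 17.842 ‰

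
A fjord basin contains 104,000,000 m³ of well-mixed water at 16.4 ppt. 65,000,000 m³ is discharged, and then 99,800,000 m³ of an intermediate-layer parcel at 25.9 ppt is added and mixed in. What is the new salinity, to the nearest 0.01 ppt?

23.23 ppt

Remaining after removal: 39,000,000 m³ at 16.4 ppt (salt = 639,600,000)
After addition: salt = 639,600,000 + 99,800,000×25.9 = 3,224,420,000; volume = 138,800,000 m³
S = 3,224,420,000 / 138,800,000 = 23.2307 ppt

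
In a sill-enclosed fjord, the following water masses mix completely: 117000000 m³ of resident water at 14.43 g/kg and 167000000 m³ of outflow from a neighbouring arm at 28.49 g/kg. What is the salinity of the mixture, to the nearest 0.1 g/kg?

22.7 g/kg

Conserving salt mass:
salt = 117,000,000×14.43 + 167,000,000×28.49 = 1,688,310,000 + 4,757,830,000 = 6,446,140,000
volume = 117,000,000 + 167,000,000 = 284,000,000 m³
S = 6,446,140,000 / 284,000,000 = 22.698 g/kg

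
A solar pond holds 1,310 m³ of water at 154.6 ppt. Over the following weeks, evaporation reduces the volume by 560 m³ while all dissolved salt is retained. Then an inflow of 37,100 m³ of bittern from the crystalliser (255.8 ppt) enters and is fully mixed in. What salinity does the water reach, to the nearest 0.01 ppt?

256.08 ppt

After evaporation: salt = 1,310×154.6 = 202,526; volume = 1,310 − 560 = 750 m³
After mixing: salt = 202,526 + 37,100×255.8 = 9,692,706; volume = 750 + 37,100 = 37,850 m³
S = 9,692,706 / 37,850 = 256.0821 ppt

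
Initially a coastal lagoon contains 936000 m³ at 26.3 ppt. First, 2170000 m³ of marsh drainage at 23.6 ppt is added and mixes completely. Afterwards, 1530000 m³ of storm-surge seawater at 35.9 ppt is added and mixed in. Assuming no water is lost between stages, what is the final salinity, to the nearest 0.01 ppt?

28.20 ppt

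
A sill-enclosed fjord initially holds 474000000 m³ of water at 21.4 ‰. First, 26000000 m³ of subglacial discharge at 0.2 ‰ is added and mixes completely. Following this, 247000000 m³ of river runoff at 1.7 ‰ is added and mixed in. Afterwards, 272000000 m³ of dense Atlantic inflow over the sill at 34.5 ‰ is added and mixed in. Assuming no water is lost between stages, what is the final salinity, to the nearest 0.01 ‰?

19.58 ‰

Mass of salt is conserved:
Initial salt = 474,000,000×21.4 = 10,143,600,000
After stage 1: salt = 10,143,600,000 + 26,000,000×0.2 = 10,148,800,000; volume = 500,000,000 m³; S = 20.298 ‰
After stage 2: salt = 10,148,800,000 + 247,000,000×1.7 = 10,568,700,000; volume = 747,000,000 m³; S = 14.148 ‰
After stage 3: salt = 10,568,700,000 + 272,000,000×34.5 = 19,952,700,000; volume = 1,019,000,000 m³
S = 19,952,700,000 / 1,019,000,000 = 19.5807 ‰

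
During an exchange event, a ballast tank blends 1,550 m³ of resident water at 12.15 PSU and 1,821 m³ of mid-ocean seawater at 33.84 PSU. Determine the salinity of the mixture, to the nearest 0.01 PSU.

Conserving salt mass:
salt = 1,550×12.15 + 1,821×33.84 = 18,832.5 + 61,622.64 = 80,455.14
volume = 1,550 + 1,821 = 3,371 m³
S = 80,455.14 / 3,371 = 23.8668 PSU

23.87 PSU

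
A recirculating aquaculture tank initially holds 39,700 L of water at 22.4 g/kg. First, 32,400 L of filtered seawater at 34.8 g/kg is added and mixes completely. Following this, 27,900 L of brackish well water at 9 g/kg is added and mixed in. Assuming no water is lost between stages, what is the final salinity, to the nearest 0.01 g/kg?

Total salt / total volume:
Initial salt = 39,700×22.4 = 889,280
After stage 1: salt = 889,280 + 32,400×34.8 = 2,016,800; volume = 72,100 L; S = 27.972 g/kg
After stage 2: salt = 2,016,800 + 27,900×9 = 2,267,900; volume = 100,000 L
S = 2,267,900 / 100,000 = 22.679 g/kg

22.68 g/kg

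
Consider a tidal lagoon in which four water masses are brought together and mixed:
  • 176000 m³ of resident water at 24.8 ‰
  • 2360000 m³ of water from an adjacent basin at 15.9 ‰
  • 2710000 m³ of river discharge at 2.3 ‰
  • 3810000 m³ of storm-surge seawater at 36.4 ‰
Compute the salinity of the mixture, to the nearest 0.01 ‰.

Conserving salt mass:
salt = 176,000×24.8 + 2,360,000×15.9 + 2,710,000×2.3 + 3,810,000×36.4 = 4,364,800 + 37,524,000 + 6,233,000 + 138,684,000 = 186,805,800
volume = 176,000 + 2,360,000 + 2,710,000 + 3,810,000 = 9,056,000 m³
S = 186,805,800 / 9,056,000 = 20.6278 ‰

20.63 ‰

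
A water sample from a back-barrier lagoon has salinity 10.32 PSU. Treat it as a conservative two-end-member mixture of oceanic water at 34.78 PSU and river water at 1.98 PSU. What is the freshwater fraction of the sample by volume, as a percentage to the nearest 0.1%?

74.6%

Let f be the freshwater fraction. Salt balance per unit volume:
f×1.98 + (1−f)×34.78 = 10.32
f = (34.78 − 10.32) / (34.78 − 1.98) = 24.46/32.8 = 0.7457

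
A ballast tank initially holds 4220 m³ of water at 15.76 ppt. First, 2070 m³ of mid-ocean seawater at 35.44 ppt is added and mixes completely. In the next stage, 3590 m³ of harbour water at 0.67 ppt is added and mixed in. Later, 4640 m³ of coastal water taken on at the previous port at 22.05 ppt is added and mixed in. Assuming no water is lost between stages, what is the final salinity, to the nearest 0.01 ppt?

Mass of salt is conserved:
Initial salt = 4,220×15.76 = 66,507.2
After stage 1: salt = 66,507.2 + 2,070×35.44 = 139,868; volume = 6,290 m³; S = 22.237 ppt
After stage 2: salt = 139,868 + 3,590×0.67 = 142,273.3; volume = 9,880 m³; S = 14.4 ppt
After stage 3: salt = 142,273.3 + 4,640×22.05 = 244,585.3; volume = 14,520 m³
S = 244,585.3 / 14,520 = 16.8447 ppt

16.84 ppt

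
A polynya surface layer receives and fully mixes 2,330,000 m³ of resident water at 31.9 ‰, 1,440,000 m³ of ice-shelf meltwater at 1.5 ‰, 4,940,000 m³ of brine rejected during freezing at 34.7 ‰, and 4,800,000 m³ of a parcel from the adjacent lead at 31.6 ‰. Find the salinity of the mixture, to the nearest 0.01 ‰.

29.58 ‰

Total salt / total volume:
salt = 2,330,000×31.9 + 1,440,000×1.5 + 4,940,000×34.7 + 4,800,000×31.6 = 74,327,000 + 2,160,000 + 171,418,000 + 151,680,000 = 399,585,000
volume = 2,330,000 + 1,440,000 + 4,940,000 + 4,800,000 = 13,510,000 m³
S = 399,585,000 / 13,510,000 = 29.577 ‰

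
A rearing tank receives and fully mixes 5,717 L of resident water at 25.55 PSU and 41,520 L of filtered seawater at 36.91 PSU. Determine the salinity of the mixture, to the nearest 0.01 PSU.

Conserving salt mass:
salt = 5,717×25.55 + 41,520×36.91 = 146,069.35 + 1,532,503.2 = 1,678,572.55
volume = 5,717 + 41,520 = 47,237 L
S = 1,678,572.55 / 47,237 = 35.5351 PSU

35.54 PSU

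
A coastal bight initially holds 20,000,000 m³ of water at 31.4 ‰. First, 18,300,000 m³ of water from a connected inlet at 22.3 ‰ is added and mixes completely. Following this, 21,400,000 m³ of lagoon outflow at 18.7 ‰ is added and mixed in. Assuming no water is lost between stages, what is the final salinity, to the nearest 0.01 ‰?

Salt balance:
Initial salt = 20,000,000×31.4 = 628,000,000
After stage 1: salt = 628,000,000 + 18,300,000×22.3 = 1,036,090,000; volume = 38,300,000 m³; S = 27.052 ‰
After stage 2: salt = 1,036,090,000 + 21,400,000×18.7 = 1,436,270,000; volume = 59,700,000 m³
S = 1,436,270,000 / 59,700,000 = 24.0581 ‰

24.06 ‰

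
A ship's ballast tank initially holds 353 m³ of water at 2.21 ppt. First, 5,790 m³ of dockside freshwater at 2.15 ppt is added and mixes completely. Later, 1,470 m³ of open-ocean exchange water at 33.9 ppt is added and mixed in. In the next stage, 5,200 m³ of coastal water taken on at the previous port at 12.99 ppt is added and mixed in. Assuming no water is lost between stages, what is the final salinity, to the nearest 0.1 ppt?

10.2 ppt

Total salt / total volume:
Initial salt = 353×2.21 = 780.13
After stage 1: salt = 780.13 + 5,790×2.15 = 13,228.63; volume = 6,143 m³; S = 2.153 ppt
After stage 2: salt = 13,228.63 + 1,470×33.9 = 63,061.63; volume = 7,613 m³; S = 8.283 ppt
After stage 3: salt = 63,061.63 + 5,200×12.99 = 130,609.63; volume = 12,813 m³
S = 130,609.63 / 12,813 = 10.1935 ppt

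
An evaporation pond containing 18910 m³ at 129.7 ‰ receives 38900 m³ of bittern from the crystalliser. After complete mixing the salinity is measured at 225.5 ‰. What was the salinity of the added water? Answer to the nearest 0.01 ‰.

Salt balance: 18,910×129.7 + 38,900×S = 57,810×225.5
2,452,627 + 38,900·S = 13,036,155
S = (13,036,155 − 2,452,627) / 38,900 = 272.0701 ‰

272.07 ‰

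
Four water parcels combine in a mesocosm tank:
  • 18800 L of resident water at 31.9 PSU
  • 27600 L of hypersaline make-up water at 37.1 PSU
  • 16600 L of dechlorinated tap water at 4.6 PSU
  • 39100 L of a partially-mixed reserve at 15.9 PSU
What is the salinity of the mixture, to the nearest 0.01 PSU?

Salt balance:
salt = 18,800×31.9 + 27,600×37.1 + 16,600×4.6 + 39,100×15.9 = 599,720 + 1,023,960 + 76,360 + 621,690 = 2,321,730
volume = 18,800 + 27,600 + 16,600 + 39,100 = 102,100 L
S = 2,321,730 / 102,100 = 22.7398 PSU

22.74 PSU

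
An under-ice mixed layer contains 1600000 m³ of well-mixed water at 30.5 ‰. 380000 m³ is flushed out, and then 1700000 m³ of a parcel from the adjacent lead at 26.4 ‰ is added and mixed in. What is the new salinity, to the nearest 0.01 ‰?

Remaining after removal: 1,220,000 m³ at 30.5 ‰ (salt = 37,210,000)
After addition: salt = 37,210,000 + 1,700,000×26.4 = 82,090,000; volume = 2,920,000 m³
S = 82,090,000 / 2,920,000 = 28.113 ‰

28.11 ‰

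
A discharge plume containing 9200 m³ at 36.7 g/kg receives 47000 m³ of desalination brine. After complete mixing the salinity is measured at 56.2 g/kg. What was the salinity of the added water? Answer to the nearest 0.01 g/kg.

Salt balance: 9,200×36.7 + 47,000×S = 56,200×56.2
337,640 + 47,000·S = 3,158,440
S = (3,158,440 − 337,640) / 47,000 = 60.017 g/kg

60.02 g/kg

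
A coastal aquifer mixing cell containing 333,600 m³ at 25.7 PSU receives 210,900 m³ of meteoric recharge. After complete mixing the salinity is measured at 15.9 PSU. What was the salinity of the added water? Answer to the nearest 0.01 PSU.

0.40 PSU

Salt balance: 333,600×25.7 + 210,900×S = 544,500×15.9
8,573,520 + 210,900·S = 8,657,550
S = (8,657,550 − 8,573,520) / 210,900 = 0.3984 PSU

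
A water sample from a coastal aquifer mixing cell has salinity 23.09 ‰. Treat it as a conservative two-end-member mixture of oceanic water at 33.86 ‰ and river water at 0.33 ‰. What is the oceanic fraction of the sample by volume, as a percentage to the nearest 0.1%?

67.9%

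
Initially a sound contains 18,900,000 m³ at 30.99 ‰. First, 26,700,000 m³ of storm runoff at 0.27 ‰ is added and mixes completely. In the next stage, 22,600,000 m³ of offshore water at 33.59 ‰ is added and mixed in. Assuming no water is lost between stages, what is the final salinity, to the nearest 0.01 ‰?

19.82 ‰

Mass of salt is conserved:
Initial salt = 18,900,000×30.99 = 585,711,000
After stage 1: salt = 585,711,000 + 26,700,000×0.27 = 592,920,000; volume = 45,600,000 m³; S = 13.003 ‰
After stage 2: salt = 592,920,000 + 22,600,000×33.59 = 1,352,054,000; volume = 68,200,000 m³
S = 1,352,054,000 / 68,200,000 = 19.8248 ‰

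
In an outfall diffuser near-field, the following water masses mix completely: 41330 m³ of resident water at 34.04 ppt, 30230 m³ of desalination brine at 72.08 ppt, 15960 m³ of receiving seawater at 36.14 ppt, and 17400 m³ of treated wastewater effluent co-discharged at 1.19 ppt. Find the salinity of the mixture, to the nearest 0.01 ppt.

Conserving salt mass:
salt = 41,330×34.04 + 30,230×72.08 + 15,960×36.14 + 17,400×1.19 = 1,406,873.2 + 2,178,978.4 + 576,794.4 + 20,706 = 4,183,352
volume = 41,330 + 30,230 + 15,960 + 17,400 = 104,920 m³
S = 4,183,352 / 104,920 = 39.8718 ppt

39.87 ppt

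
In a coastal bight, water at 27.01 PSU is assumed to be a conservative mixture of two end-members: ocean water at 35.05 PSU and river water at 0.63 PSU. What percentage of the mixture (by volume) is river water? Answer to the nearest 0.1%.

Let f be the freshwater fraction. Salt balance per unit volume:
f×0.63 + (1−f)×35.05 = 27.01
f = (35.05 − 27.01) / (35.05 − 0.63) = 8.04/34.42 = 0.2336

23.4%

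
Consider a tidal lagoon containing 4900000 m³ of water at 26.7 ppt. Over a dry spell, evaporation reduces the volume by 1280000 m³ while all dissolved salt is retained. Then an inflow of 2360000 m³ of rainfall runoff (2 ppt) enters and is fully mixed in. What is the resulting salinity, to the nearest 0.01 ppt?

22.67 ppt

After evaporation: salt = 4,900,000×26.7 = 130,830,000; volume = 4,900,000 − 1,280,000 = 3,620,000 m³
After mixing: salt = 130,830,000 + 2,360,000×2 = 135,550,000; volume = 3,620,000 + 2,360,000 = 5,980,000 m³
S = 135,550,000 / 5,980,000 = 22.6672 ppt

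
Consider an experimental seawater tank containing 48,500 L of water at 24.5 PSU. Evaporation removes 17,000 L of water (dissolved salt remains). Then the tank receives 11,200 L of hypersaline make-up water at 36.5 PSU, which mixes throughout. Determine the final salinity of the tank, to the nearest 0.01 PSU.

After evaporation: salt = 48,500×24.5 = 1,188,250; volume = 48,500 − 17,000 = 31,500 L
After mixing: salt = 1,188,250 + 11,200×36.5 = 1,597,050; volume = 31,500 + 11,200 = 42,700 L
S = 1,597,050 / 42,700 = 37.4016 PSU

37.40 PSU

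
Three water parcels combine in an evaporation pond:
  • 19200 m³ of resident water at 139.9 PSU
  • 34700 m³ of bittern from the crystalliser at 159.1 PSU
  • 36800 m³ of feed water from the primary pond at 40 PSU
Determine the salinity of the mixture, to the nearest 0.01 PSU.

Salt balance:
salt = 19,200×139.9 + 34,700×159.1 + 36,800×40 = 2,686,080 + 5,520,770 + 1,472,000 = 9,678,850
volume = 19,200 + 34,700 + 36,800 = 90,700 m³
S = 9,678,850 / 90,700 = 106.7128 PSU

106.71 PSU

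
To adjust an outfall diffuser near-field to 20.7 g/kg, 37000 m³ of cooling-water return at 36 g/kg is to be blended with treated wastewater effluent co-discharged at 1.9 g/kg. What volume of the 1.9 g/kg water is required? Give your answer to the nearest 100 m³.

30100 m³

Salt balance: 37,000×36 + V×1.9 = (37,000+V)×20.7
1,332,000 + 1.9V = 765,900 + 20.7V
566,100 = 18.8V
V = 30,111.7 m³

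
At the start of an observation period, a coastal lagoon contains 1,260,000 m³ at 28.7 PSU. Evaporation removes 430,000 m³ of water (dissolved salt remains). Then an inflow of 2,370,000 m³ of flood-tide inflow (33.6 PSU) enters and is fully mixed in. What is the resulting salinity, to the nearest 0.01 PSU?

36.19 PSU

After evaporation: salt = 1,260,000×28.7 = 36,162,000; volume = 1,260,000 − 430,000 = 830,000 m³
After mixing: salt = 36,162,000 + 2,370,000×33.6 = 115,794,000; volume = 830,000 + 2,370,000 = 3,200,000 m³
S = 115,794,000 / 3,200,000 = 36.1856 PSU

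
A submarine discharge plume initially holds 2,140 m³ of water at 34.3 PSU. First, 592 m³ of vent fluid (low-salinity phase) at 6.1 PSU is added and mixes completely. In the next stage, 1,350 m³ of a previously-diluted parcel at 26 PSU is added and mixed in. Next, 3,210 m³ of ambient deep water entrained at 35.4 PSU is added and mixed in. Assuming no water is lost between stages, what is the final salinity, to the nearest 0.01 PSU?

Weighted by volume,
Initial salt = 2,140×34.3 = 73,402
After stage 1: salt = 73,402 + 592×6.1 = 77,013.2; volume = 2,732 m³; S = 28.189 PSU
After stage 2: salt = 77,013.2 + 1,350×26 = 112,113.2; volume = 4,082 m³; S = 27.465 PSU
After stage 3: salt = 112,113.2 + 3,210×35.4 = 225,747.2; volume = 7,292 m³
S = 225,747.2 / 7,292 = 30.9582 PSU

30.96 PSU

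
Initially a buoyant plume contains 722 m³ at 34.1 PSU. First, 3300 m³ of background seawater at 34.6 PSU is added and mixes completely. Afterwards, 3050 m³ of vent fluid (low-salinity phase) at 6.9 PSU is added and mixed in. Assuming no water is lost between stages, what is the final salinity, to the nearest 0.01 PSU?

22.60 PSU

Conserving salt mass:
Initial salt = 722×34.1 = 24,620.2
After stage 1: salt = 24,620.2 + 3,300×34.6 = 138,800.2; volume = 4,022 m³; S = 34.51 PSU
After stage 2: salt = 138,800.2 + 3,050×6.9 = 159,845.2; volume = 7,072 m³
S = 159,845.2 / 7,072 = 22.6025 PSU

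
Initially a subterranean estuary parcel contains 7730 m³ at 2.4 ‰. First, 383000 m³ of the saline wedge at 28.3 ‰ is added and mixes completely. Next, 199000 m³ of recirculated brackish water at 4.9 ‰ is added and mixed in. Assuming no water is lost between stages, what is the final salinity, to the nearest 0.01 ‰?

20.06 ‰

Weighted by volume,
Initial salt = 7,730×2.4 = 18,552
After stage 1: salt = 18,552 + 383,000×28.3 = 10,857,452; volume = 390,730 m³; S = 27.788 ‰
After stage 2: salt = 10,857,452 + 199,000×4.9 = 11,832,552; volume = 589,730 m³
S = 11,832,552 / 589,730 = 20.0644 ‰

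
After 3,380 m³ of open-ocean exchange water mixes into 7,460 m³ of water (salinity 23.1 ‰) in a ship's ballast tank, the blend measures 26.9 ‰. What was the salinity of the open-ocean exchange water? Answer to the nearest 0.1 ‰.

35.3 ‰

Salt balance: 7,460×23.1 + 3,380×S = 10,840×26.9
172,326 + 3,380·S = 291,596
S = (291,596 − 172,326) / 3,380 = 35.287 ‰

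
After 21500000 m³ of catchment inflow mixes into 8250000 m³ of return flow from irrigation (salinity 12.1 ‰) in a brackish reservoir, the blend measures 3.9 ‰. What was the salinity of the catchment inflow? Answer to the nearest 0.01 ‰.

0.75 ‰

Salt balance: 8,250,000×12.1 + 21,500,000×S = 29,750,000×3.9
99,825,000 + 21,500,000·S = 116,025,000
S = (116,025,000 − 99,825,000) / 21,500,000 = 0.7535 ‰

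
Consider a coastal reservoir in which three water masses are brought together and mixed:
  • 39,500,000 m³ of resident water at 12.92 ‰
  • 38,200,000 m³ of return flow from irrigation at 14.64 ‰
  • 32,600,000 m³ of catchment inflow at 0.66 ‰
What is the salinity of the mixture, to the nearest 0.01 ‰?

Total salt / total volume:
salt = 39,500,000×12.92 + 38,200,000×14.64 + 32,600,000×0.66 = 510,340,000 + 559,248,000 + 21,516,000 = 1,091,104,000
volume = 39,500,000 + 38,200,000 + 32,600,000 = 110,300,000 m³
S = 1,091,104,000 / 110,300,000 = 9.8921 ‰

9.89 ‰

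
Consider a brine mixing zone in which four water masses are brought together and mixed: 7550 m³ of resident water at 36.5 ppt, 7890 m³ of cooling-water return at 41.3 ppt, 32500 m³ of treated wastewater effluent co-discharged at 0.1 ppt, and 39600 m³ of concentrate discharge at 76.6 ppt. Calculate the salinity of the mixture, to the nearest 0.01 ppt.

Conserving salt mass:
salt = 7,550×36.5 + 7,890×41.3 + 32,500×0.1 + 39,600×76.6 = 275,575 + 325,857 + 3,250 + 3,033,360 = 3,638,042
volume = 7,550 + 7,890 + 32,500 + 39,600 = 87,540 m³
S = 3,638,042 / 87,540 = 41.5586 ppt

41.56 ppt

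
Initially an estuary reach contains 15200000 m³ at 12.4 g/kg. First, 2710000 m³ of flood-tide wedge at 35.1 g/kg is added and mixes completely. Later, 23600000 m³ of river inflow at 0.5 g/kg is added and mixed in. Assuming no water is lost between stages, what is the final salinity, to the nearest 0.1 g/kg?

7.1 g/kg

Mass of salt is conserved:
Initial salt = 15,200,000×12.4 = 188,480,000
After stage 1: salt = 188,480,000 + 2,710,000×35.1 = 283,601,000; volume = 17,910,000 m³; S = 15.835 g/kg
After stage 2: salt = 283,601,000 + 23,600,000×0.5 = 295,401,000; volume = 41,510,000 m³
S = 295,401,000 / 41,510,000 = 7.1164 g/kg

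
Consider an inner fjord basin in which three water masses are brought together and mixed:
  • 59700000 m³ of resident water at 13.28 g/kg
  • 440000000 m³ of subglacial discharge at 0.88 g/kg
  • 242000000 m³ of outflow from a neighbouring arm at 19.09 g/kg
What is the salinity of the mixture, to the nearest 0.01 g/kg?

Mass of salt is conserved:
salt = 59,700,000×13.28 + 440,000,000×0.88 + 242,000,000×19.09 = 792,816,000 + 387,200,000 + 4,619,780,000 = 5,799,796,000
volume = 59,700,000 + 440,000,000 + 242,000,000 = 741,700,000 m³
S = 5,799,796,000 / 741,700,000 = 7.8196 g/kg

7.82 g/kg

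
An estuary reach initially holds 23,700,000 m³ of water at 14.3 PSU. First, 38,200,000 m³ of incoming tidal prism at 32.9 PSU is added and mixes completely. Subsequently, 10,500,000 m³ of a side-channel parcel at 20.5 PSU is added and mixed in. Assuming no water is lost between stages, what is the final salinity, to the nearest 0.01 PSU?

Total salt / total volume:
Initial salt = 23,700,000×14.3 = 338,910,000
After stage 1: salt = 338,910,000 + 38,200,000×32.9 = 1,595,690,000; volume = 61,900,000 m³; S = 25.779 PSU
After stage 2: salt = 1,595,690,000 + 10,500,000×20.5 = 1,810,940,000; volume = 72,400,000 m³
S = 1,810,940,000 / 72,400,000 = 25.013 PSU

25.01 PSU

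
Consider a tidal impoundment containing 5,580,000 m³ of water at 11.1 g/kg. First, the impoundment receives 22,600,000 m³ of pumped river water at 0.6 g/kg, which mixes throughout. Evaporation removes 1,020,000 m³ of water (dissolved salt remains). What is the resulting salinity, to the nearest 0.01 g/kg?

2.78 g/kg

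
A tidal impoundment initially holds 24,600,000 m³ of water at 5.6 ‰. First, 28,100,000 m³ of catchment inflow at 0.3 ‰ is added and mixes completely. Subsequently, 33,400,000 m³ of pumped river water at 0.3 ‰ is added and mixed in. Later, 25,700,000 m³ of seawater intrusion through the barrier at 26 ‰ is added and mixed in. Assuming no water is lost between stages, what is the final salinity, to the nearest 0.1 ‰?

Salt balance:
Initial salt = 24,600,000×5.6 = 137,760,000
After stage 1: salt = 137,760,000 + 28,100,000×0.3 = 146,190,000; volume = 52,700,000 m³; S = 2.774 ‰
After stage 2: salt = 146,190,000 + 33,400,000×0.3 = 156,210,000; volume = 86,100,000 m³; S = 1.814 ‰
After stage 3: salt = 156,210,000 + 25,700,000×26 = 824,410,000; volume = 111,800,000 m³
S = 824,410,000 / 111,800,000 = 7.374 ‰

7.4 ‰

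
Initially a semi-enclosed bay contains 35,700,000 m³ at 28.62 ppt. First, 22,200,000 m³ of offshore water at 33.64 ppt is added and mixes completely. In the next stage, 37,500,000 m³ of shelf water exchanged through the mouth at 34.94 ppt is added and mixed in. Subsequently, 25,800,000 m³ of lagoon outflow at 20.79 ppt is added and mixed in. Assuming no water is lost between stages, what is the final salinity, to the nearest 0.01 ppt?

By conservation of dissolved salt,
Initial salt = 35,700,000×28.62 = 1,021,734,000
After stage 1: salt = 1,021,734,000 + 22,200,000×33.64 = 1,768,542,000; volume = 57,900,000 m³; S = 30.545 ppt
After stage 2: salt = 1,768,542,000 + 37,500,000×34.94 = 3,078,792,000; volume = 95,400,000 m³; S = 32.272 ppt
After stage 3: salt = 3,078,792,000 + 25,800,000×20.79 = 3,615,174,000; volume = 121,200,000 m³
S = 3,615,174,000 / 121,200,000 = 29.8282 ppt

29.83 ppt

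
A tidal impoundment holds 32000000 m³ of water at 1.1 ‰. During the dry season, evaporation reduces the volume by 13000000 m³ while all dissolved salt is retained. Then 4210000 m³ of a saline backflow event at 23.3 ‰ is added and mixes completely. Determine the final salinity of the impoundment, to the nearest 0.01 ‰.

After evaporation: salt = 32,000,000×1.1 = 35,200,000; volume = 32,000,000 − 13,000,000 = 19,000,000 m³
After mixing: salt = 35,200,000 + 4,210,000×23.3 = 133,293,000; volume = 19,000,000 + 4,210,000 = 23,210,000 m³
S = 133,293,000 / 23,210,000 = 5.7429 ‰

5.74 ‰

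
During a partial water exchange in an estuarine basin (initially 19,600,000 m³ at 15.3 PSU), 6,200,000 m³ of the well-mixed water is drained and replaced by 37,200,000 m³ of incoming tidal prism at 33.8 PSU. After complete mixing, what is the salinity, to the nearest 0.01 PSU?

28.90 PSU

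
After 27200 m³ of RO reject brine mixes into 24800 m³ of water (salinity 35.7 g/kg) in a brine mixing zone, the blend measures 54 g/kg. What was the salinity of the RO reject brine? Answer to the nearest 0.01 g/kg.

70.69 g/kg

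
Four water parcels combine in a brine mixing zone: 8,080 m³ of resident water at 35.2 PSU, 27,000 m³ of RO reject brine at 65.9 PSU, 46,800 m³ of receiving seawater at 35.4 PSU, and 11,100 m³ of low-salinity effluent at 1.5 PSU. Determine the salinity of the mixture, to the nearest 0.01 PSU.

Mass of salt is conserved:
salt = 8,080×35.2 + 27,000×65.9 + 46,800×35.4 + 11,100×1.5 = 284,416 + 1,779,300 + 1,656,720 + 16,650 = 3,737,086
volume = 8,080 + 27,000 + 46,800 + 11,100 = 92,980 m³
S = 3,737,086 / 92,980 = 40.1924 PSU

40.19 PSU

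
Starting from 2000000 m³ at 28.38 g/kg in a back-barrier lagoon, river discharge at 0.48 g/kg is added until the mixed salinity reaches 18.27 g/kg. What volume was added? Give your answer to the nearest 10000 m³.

1140000 m³

Salt balance: 2,000,000×28.38 + V×0.48 = (2,000,000+V)×18.27
56,760,000 + 0.48V = 36,540,000 + 18.27V
20,220,000 = 17.79V
V = 1,136,593.59 m³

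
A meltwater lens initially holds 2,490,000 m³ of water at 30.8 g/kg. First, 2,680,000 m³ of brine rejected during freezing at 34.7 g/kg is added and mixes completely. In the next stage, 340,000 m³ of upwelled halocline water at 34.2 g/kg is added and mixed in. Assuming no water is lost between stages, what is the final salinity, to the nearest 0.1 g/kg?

By conservation of dissolved salt,
Initial salt = 2,490,000×30.8 = 76,692,000
After stage 1: salt = 76,692,000 + 2,680,000×34.7 = 169,688,000; volume = 5,170,000 m³; S = 32.822 g/kg
After stage 2: salt = 169,688,000 + 340,000×34.2 = 181,316,000; volume = 5,510,000 m³
S = 181,316,000 / 5,510,000 = 32.9067 g/kg

32.9 g/kg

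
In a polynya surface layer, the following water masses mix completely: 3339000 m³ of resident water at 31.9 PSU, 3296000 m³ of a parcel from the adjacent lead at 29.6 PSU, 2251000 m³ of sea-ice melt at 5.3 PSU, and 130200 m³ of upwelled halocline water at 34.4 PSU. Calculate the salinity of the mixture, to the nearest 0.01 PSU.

24.45 PSU

Weighted by volume,
salt = 3,339,000×31.9 + 3,296,000×29.6 + 2,251,000×5.3 + 130,200×34.4 = 106,514,100 + 97,561,600 + 11,930,300 + 4,478,880 = 220,484,880
volume = 3,339,000 + 3,296,000 + 2,251,000 + 130,200 = 9,016,200 m³
S = 220,484,880 / 9,016,200 = 24.4543 PSU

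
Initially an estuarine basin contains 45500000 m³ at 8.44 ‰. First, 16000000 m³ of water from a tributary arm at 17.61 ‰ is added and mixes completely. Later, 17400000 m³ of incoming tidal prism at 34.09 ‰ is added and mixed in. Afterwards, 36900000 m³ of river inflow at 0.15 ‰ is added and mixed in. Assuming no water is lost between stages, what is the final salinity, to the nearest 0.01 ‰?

By conservation of dissolved salt,
Initial salt = 45,500,000×8.44 = 384,020,000
After stage 1: salt = 384,020,000 + 16,000,000×17.61 = 665,780,000; volume = 61,500,000 m³; S = 10.826 ‰
After stage 2: salt = 665,780,000 + 17,400,000×34.09 = 1,258,946,000; volume = 78,900,000 m³; S = 15.956 ‰
After stage 3: salt = 1,258,946,000 + 36,900,000×0.15 = 1,264,481,000; volume = 115,800,000 m³
S = 1,264,481,000 / 115,800,000 = 10.9195 ‰

10.92 ‰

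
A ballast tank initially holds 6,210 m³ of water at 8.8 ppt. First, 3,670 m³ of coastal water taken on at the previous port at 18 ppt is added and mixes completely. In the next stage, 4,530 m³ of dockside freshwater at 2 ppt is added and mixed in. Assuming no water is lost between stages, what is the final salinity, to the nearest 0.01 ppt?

Salt balance:
Initial salt = 6,210×8.8 = 54,648
After stage 1: salt = 54,648 + 3,670×18 = 120,708; volume = 9,880 m³; S = 12.217 ppt
After stage 2: salt = 120,708 + 4,530×2 = 129,768; volume = 14,410 m³
S = 129,768 / 14,410 = 9.0054 ppt

9.01 ppt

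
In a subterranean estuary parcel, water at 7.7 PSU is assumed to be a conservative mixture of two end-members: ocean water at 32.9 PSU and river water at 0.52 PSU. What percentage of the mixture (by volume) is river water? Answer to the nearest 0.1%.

77.8%

Let f be the freshwater fraction. Salt balance per unit volume:
f×0.52 + (1−f)×32.9 = 7.7
f = (32.9 − 7.7) / (32.9 − 0.52) = 25.2/32.38 = 0.7783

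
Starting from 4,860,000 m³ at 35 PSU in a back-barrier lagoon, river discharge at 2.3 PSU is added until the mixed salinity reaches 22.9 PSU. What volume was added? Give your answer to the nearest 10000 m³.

Salt balance: 4,860,000×35 + V×2.3 = (4,860,000+V)×22.9
170,100,000 + 2.3V = 111,294,000 + 22.9V
58,806,000 = 20.6V
V = 2,854,660.19 m³

2850000 m³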